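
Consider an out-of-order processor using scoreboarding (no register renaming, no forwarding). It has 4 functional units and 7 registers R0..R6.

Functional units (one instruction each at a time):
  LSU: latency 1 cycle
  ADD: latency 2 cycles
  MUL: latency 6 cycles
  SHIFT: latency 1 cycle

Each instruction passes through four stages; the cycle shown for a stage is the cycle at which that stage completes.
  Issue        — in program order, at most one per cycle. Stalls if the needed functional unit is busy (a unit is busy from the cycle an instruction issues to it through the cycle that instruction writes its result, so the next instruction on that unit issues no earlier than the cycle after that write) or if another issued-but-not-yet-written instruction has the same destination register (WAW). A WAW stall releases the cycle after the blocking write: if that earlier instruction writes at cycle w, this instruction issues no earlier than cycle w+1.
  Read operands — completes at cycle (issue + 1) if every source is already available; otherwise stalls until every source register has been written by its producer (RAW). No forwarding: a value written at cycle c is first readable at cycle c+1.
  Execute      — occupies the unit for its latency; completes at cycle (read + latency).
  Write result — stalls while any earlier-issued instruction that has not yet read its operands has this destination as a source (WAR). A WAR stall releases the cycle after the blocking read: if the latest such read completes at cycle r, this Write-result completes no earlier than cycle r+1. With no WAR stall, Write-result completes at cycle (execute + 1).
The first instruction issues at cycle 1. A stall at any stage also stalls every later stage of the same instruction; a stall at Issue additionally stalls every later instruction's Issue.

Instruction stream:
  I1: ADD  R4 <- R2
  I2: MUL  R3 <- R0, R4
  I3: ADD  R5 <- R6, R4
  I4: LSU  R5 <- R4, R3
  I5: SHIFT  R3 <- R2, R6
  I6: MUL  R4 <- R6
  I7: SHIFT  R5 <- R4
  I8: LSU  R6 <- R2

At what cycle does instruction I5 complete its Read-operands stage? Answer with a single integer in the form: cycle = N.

cycle 1: I1→ADD
cycle 2: I1 RO · I2→MUL
cycle 4: I1 EX
cycle 5: I1 WR R4
cycle 6: I2 RO · I3→ADD
cycle 7: I3 RO
cycle 9: I3 EX
cycle 10: I3 WR R5
cycle 11: I4→LSU
cycle 12: I2 EX
cycle 13: I2 WR R3
cycle 14: I4 RO · I5→SHIFT
cycle 15: I4 EX · I5 RO · I6→MUL
cycle 16: I4 WR R5 · I5 EX · I6 RO
cycle 17: I5 WR R3
cycle 18: I7→SHIFT
cycle 19: I8→LSU
cycle 20: I8 RO
cycle 21: I8 EX
cycle 22: I6 EX · I8 WR R6
cycle 23: I6 WR R4
cycle 24: I7 RO
cycle 25: I7 EX
cycle 26: I7 WR R5

cycle = 15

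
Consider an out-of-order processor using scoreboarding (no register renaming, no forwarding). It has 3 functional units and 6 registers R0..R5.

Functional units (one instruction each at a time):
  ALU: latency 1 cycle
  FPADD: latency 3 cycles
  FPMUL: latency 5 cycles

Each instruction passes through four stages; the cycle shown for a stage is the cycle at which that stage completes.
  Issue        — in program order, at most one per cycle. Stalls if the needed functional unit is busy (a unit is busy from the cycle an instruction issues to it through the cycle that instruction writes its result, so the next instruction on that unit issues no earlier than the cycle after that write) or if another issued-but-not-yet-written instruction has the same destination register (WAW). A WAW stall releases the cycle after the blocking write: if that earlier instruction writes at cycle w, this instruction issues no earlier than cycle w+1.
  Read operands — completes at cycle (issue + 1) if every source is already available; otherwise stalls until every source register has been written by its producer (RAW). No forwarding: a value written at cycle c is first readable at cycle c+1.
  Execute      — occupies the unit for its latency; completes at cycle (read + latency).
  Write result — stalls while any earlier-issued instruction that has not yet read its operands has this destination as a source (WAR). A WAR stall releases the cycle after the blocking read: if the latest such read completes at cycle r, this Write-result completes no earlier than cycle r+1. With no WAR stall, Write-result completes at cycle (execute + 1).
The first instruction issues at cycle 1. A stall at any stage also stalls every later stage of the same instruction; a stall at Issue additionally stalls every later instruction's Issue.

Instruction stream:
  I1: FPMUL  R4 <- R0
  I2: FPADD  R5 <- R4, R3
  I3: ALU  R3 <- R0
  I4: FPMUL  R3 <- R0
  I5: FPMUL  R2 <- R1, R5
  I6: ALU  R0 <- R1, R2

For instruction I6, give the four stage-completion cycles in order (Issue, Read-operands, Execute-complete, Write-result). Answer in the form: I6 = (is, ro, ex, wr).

c1: I1 issues→FPMUL
c2: I1 reads; I2 issues→FPADD
c3: I3 issues→ALU
c4: I3 reads
c5: I3 exec-done
c7: I1 exec-done
c8: I1 writes R4
c9: I2 reads
c10: I3 writes R3
c11: I4 issues→FPMUL
c12: I2 exec-done; I4 reads
c13: I2 writes R5
c17: I4 exec-done
c18: I4 writes R3
c19: I5 issues→FPMUL
c20: I5 reads; I6 issues→ALU
c25: I5 exec-done
c26: I5 writes R2
c27: I6 reads
c28: I6 exec-done
c29: I6 writes R0

I6 = (20, 27, 28, 29)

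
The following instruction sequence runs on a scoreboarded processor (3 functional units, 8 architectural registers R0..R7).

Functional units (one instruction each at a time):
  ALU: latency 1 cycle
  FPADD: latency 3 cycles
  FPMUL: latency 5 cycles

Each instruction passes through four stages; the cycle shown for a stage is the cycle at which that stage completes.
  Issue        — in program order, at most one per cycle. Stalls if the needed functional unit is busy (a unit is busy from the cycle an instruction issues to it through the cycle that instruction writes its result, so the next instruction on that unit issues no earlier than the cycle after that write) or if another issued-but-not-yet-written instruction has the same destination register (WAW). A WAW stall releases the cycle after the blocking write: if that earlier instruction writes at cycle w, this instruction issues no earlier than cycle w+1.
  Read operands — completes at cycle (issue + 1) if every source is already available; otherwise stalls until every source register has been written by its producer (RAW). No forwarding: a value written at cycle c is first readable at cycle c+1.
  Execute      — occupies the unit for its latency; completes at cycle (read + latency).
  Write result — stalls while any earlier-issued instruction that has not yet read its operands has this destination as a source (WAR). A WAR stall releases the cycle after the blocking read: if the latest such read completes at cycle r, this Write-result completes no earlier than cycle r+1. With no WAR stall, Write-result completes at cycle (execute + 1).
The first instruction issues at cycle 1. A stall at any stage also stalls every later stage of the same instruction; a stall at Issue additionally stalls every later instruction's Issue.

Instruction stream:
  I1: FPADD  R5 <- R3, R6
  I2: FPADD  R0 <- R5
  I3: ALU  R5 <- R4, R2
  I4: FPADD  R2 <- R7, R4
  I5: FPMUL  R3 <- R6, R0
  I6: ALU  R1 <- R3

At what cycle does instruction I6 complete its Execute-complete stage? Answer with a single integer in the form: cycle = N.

cycle = 23

c1: I1→FPADD
c2: I1 RO
c5: I1 EX
c6: I1 WR R5
c7: I2→FPADD
c8: I2 RO | I3→ALU
c9: I3 RO
c10: I3 EX
c11: I2 EX | I3 WR R5
c12: I2 WR R0
c13: I4→FPADD
c14: I4 RO | I5→FPMUL
c15: I5 RO | I6→ALU
c17: I4 EX
c18: I4 WR R2
c20: I5 EX
c21: I5 WR R3
c22: I6 RO
c23: I6 EX
c24: I6 WR R1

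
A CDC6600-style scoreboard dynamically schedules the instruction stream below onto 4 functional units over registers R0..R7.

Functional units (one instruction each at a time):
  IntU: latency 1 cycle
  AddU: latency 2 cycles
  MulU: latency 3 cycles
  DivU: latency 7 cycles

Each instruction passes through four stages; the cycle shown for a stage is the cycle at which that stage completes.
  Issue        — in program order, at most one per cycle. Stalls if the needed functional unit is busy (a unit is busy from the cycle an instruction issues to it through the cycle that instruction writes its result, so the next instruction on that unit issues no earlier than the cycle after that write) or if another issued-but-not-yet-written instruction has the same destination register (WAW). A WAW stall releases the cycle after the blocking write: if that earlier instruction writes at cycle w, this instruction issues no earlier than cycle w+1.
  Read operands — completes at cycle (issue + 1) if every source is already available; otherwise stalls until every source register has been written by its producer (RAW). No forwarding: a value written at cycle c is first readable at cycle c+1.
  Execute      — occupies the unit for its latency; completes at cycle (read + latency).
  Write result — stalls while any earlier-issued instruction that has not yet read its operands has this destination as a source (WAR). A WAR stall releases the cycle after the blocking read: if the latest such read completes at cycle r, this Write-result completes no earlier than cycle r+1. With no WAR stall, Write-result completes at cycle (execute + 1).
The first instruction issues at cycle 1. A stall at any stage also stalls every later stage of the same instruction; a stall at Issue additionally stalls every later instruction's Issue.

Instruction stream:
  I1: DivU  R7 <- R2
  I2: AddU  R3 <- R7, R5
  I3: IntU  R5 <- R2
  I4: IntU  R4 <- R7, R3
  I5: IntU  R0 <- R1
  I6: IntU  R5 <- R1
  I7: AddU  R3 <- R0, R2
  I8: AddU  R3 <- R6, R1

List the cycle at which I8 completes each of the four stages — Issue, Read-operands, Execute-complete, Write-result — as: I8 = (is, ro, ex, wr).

I8 = (28, 29, 31, 32)

t=1  I1→DivU
t=2  I1 RO · I2→AddU
t=3  I3→IntU
t=4  I3 RO
t=5  I3 EX
t=9  I1 EX
t=10  I1 WR R7
t=11  I2 RO
t=12  I3 WR R5
t=13  I2 EX · I4→IntU
t=14  I2 WR R3
t=15  I4 RO
t=16  I4 EX
t=17  I4 WR R4
t=18  I5→IntU
t=19  I5 RO
t=20  I5 EX
t=21  I5 WR R0
t=22  I6→IntU
t=23  I6 RO · I7→AddU
t=24  I6 EX · I7 RO
t=25  I6 WR R5
t=26  I7 EX
t=27  I7 WR R3
t=28  I8→AddU
t=29  I8 RO
t=31  I8 EX
t=32  I8 WR R3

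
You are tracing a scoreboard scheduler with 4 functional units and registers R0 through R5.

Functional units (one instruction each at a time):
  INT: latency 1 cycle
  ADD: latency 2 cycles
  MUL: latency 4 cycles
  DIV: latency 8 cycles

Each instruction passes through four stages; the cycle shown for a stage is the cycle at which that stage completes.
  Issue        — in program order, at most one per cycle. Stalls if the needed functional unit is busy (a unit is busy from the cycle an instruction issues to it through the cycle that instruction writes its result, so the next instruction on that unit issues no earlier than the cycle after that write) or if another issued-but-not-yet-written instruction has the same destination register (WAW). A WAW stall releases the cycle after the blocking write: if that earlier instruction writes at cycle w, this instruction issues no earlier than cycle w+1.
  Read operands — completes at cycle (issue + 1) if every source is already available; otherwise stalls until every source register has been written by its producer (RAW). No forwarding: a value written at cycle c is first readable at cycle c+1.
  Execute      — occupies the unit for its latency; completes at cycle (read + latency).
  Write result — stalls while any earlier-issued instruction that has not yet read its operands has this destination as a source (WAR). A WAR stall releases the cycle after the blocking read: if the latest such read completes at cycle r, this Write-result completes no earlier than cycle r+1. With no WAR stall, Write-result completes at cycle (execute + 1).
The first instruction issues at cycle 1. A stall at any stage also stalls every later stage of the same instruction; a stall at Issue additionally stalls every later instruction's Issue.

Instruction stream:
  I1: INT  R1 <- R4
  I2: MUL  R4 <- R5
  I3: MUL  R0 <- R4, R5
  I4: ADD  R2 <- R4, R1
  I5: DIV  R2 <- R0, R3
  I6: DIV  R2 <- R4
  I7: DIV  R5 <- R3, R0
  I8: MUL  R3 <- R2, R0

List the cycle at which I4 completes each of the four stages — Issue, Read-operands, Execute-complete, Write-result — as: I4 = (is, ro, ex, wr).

[1] I1 dispatched to INT
[2] I1 operands ready | I2 dispatched to MUL
[3] I1 complete | I2 operands ready
[4] R1←I1
[7] I2 complete
[8] R4←I2
[9] I3 dispatched to MUL
[10] I3 operands ready | I4 dispatched to ADD
[11] I4 operands ready
[13] I4 complete
[14] I3 complete | R2←I4
[15] R0←I3 | I5 dispatched to DIV
[16] I5 operands ready
[24] I5 complete
[25] R2←I5
[26] I6 dispatched to DIV
[27] I6 operands ready
[35] I6 complete
[36] R2←I6
[37] I7 dispatched to DIV
[38] I7 operands ready | I8 dispatched to MUL
[39] I8 operands ready
[43] I8 complete
[44] R3←I8
[46] I7 complete
[47] R5←I7

I4 = (10, 11, 13, 14)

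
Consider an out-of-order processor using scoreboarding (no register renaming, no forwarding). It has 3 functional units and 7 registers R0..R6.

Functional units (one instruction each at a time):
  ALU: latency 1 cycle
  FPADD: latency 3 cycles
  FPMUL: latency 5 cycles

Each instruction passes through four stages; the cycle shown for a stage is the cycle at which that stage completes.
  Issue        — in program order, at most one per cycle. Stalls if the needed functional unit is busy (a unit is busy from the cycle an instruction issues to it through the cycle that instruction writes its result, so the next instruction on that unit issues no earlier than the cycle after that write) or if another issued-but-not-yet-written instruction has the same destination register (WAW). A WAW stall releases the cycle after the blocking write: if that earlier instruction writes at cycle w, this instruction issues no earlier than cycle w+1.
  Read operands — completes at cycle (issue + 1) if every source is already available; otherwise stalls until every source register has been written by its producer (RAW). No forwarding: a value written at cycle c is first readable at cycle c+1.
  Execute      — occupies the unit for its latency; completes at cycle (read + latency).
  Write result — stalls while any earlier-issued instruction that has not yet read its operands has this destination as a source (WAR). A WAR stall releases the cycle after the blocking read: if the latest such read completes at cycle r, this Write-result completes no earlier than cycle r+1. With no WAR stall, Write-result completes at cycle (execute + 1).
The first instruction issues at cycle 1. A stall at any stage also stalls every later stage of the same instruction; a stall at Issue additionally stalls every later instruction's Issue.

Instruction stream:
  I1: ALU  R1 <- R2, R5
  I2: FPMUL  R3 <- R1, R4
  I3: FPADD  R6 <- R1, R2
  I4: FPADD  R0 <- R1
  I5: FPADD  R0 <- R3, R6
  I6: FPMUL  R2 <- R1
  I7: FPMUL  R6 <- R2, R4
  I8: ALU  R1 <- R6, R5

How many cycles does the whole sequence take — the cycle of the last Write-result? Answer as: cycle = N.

cycle = 35

I1  is:1  ro:2  ex:3  wr:4
I2  is:2  ro:5  ex:10  wr:11  — RAW R1: wait I1 write@4
I3  is:3  ro:5  ex:8  wr:9  — RAW R1: wait I1 write@4
I4  is:10  ro:11  ex:14  wr:15  — struct: FPADD busy until I3 writes@9
I5  is:16  ro:17  ex:20  wr:21  — struct: FPADD busy until I4 writes@15
I6  is:17  ro:18  ex:23  wr:24
I7  is:25  ro:26  ex:31  wr:32  — struct: FPMUL busy until I6 writes@24
I8  is:26  ro:33  ex:34  wr:35  — RAW R6: wait I7 write@32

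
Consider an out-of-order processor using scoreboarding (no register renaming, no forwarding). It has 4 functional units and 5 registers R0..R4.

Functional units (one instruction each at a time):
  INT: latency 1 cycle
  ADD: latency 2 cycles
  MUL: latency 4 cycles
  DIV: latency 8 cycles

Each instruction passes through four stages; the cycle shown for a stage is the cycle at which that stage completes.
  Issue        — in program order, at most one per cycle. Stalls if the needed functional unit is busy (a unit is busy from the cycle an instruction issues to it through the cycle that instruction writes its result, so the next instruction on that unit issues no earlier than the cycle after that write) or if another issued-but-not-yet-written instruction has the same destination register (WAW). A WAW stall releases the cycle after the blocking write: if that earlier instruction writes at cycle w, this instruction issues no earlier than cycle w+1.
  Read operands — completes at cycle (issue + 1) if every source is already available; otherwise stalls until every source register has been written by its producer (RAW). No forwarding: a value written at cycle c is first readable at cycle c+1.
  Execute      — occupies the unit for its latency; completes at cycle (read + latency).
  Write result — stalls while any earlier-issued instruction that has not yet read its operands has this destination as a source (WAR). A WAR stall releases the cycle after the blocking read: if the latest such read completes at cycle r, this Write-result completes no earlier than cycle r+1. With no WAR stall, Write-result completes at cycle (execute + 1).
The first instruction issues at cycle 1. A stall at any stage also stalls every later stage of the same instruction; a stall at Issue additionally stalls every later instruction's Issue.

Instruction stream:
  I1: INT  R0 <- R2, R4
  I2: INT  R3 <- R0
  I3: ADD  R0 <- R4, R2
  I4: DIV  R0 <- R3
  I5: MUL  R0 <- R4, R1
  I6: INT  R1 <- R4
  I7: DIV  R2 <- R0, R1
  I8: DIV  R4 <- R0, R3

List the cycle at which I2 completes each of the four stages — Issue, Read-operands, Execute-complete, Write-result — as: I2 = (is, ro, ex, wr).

[I1] 1/2/3/4
[I2] 5/6/7/8  (struct: INT busy until I1 writes@4)
[I3] 6/7/9/10
[I4] 11/12/20/21  (WAW R0: wait I3 write@10)
[I5] 22/23/27/28  (WAW R0: wait I4 write@21)
[I6] 23/24/25/26
[I7] 24/29/37/38  (RAW R0: wait I5 write@28)
[I8] 39/40/48/49  (struct: DIV busy until I7 writes@38)

I2 = (5, 6, 7, 8)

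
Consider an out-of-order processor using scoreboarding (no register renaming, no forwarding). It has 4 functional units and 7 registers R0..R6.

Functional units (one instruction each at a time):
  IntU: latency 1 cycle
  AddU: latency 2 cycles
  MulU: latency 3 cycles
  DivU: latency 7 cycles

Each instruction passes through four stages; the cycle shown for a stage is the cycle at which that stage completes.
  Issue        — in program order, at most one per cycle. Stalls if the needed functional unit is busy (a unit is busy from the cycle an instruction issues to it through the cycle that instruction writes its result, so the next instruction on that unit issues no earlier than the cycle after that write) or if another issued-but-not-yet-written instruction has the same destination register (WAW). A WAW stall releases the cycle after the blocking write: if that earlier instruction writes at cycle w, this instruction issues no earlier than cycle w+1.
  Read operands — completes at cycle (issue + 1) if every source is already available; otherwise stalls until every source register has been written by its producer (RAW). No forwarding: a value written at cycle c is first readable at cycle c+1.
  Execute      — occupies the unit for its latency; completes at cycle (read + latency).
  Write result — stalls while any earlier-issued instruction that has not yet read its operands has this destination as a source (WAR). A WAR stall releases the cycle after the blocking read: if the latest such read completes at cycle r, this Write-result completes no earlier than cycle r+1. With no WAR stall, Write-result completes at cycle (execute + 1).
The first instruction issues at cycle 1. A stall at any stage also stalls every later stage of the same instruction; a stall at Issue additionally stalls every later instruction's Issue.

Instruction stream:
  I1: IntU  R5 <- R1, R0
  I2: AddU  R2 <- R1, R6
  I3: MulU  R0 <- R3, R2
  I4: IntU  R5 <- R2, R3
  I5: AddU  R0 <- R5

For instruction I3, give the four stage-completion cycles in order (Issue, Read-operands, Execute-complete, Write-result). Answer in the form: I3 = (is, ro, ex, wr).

[1] issue I1 (IntU)
[2] I1 read-ops; issue I2 (AddU)
[3] I1 finished on IntU; I2 read-ops; issue I3 (MulU)
[4] I1→R5
[5] I2 finished on AddU; issue I4 (IntU)
[6] I2→R2
[7] I3 read-ops; I4 read-ops
[8] I4 finished on IntU
[9] I4→R5
[10] I3 finished on MulU
[11] I3→R0
[12] issue I5 (AddU)
[13] I5 read-ops
[15] I5 finished on AddU
[16] I5→R0

I3 = (3, 7, 10, 11)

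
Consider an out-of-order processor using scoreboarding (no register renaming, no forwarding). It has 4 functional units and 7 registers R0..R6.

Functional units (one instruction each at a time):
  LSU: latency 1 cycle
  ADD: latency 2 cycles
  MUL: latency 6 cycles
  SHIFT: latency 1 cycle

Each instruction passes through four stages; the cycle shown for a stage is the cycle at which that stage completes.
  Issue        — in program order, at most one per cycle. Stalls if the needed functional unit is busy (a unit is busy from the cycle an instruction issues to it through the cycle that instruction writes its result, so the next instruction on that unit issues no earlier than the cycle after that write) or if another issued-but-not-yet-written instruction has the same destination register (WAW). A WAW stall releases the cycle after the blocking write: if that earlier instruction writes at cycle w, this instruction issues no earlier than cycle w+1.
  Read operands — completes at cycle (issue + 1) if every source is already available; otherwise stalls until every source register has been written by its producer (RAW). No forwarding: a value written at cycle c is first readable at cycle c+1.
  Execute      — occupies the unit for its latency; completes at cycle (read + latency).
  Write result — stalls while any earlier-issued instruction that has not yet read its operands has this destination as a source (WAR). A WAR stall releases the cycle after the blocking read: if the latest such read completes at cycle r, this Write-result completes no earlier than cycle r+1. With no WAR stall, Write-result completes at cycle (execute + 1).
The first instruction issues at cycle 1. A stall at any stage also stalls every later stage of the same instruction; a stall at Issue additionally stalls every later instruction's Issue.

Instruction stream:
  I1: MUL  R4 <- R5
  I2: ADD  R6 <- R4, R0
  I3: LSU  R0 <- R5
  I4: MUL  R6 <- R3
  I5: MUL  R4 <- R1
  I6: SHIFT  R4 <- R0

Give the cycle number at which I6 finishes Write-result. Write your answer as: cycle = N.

  I1 | 1 | 2 | 8 | 9
  I2 | 2 | 10 | 12 | 13   RAW R4: wait I1 write@9
  I3 | 3 | 4 | 5 | 11   WAR R0: wait I2 read@10
  I4 | 14 | 15 | 21 | 22   WAW R6: wait I2 write@13
  I5 | 23 | 24 | 30 | 31   struct: MUL busy until I4 writes@22
  I6 | 32 | 33 | 34 | 35   WAW R4: wait I5 write@31

cycle = 35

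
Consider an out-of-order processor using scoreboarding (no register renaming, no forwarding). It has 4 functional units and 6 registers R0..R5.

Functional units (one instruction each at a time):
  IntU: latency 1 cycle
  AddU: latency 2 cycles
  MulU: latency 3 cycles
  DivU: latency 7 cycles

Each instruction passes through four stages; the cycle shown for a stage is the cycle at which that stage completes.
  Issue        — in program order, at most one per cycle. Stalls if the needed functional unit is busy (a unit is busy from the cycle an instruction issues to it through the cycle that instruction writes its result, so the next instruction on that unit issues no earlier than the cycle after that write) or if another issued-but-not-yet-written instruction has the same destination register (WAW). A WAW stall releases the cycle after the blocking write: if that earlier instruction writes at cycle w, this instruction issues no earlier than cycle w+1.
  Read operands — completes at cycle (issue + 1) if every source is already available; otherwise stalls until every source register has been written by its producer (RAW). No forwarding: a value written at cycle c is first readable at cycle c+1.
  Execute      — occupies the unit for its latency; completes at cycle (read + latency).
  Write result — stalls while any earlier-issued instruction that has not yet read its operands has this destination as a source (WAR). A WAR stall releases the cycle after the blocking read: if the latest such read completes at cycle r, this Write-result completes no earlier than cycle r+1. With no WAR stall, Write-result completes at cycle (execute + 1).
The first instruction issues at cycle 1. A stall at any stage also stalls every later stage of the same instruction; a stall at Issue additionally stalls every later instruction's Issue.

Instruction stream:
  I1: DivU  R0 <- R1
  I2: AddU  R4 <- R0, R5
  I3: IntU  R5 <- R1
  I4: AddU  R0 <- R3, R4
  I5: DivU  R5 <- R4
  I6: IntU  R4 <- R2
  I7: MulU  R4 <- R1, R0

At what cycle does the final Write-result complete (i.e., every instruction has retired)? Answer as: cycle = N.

c1: I1→DivU
c2: I1 RO · I2→AddU
c3: I3→IntU
c4: I3 RO
c5: I3 EX
c9: I1 EX
c10: I1 WR R0
c11: I2 RO
c12: I3 WR R5
c13: I2 EX
c14: I2 WR R4
c15: I4→AddU
c16: I4 RO · I5→DivU
c17: I5 RO · I6→IntU
c18: I4 EX · I6 RO
c19: I4 WR R0 · I6 EX
c20: I6 WR R4
c21: I7→MulU
c22: I7 RO
c24: I5 EX
c25: I5 WR R5 · I7 EX
c26: I7 WR R4

cycle = 26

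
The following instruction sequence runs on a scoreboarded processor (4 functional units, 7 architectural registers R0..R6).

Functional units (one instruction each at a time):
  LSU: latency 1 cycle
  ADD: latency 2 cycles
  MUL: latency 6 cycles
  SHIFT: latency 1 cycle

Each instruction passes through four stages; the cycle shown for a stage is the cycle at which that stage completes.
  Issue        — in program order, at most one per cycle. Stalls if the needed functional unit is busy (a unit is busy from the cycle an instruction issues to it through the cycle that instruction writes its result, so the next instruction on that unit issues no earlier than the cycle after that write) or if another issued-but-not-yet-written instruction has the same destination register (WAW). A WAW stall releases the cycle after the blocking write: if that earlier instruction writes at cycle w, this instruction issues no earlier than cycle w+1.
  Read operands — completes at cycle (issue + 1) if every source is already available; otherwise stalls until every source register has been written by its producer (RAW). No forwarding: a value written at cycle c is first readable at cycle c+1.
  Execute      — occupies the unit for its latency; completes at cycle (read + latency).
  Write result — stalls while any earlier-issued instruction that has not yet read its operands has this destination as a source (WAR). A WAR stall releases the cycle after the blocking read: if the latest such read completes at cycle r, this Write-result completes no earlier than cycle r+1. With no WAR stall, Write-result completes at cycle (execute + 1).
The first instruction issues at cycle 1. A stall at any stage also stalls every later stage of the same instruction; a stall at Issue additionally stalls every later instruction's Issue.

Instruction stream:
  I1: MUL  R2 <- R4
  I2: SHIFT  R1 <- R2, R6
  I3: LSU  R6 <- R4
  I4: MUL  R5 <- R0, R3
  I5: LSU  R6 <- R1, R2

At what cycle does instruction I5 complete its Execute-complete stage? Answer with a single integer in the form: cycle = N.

cycle = 14

c1: I1→MUL
c2: I1 RO | I2→SHIFT
c3: I3→LSU
c4: I3 RO
c5: I3 EX
c8: I1 EX
c9: I1 WR R2
c10: I2 RO | I4→MUL
c11: I2 EX | I3 WR R6 | I4 RO
c12: I2 WR R1 | I5→LSU
c13: I5 RO
c14: I5 EX
c15: I5 WR R6
c17: I4 EX
c18: I4 WR R5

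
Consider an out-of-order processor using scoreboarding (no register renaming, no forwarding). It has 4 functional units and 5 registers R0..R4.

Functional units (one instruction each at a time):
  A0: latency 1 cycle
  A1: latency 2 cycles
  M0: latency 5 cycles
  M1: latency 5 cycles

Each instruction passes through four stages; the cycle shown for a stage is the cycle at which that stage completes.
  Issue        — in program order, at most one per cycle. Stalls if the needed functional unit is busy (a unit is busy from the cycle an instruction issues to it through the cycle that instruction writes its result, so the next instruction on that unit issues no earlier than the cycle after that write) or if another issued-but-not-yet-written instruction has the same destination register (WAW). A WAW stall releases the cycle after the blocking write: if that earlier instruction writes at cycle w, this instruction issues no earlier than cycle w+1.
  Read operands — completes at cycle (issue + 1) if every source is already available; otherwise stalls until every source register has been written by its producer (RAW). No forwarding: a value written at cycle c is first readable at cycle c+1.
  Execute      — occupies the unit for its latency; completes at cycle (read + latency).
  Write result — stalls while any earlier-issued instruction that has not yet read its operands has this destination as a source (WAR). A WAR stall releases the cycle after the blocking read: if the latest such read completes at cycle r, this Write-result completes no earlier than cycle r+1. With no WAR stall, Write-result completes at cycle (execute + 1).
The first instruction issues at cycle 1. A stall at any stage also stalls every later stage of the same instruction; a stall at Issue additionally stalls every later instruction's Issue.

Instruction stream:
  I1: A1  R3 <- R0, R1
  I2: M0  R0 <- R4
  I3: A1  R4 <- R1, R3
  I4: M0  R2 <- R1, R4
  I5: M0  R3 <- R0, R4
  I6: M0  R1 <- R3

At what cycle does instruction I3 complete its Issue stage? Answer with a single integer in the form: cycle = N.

[1] I1 dispatched to A1
[2] I1 operands ready | I2 dispatched to M0
[3] I2 operands ready
[4] I1 complete
[5] R3←I1
[6] I3 dispatched to A1
[7] I3 operands ready
[8] I2 complete
[9] R0←I2 | I3 complete
[10] R4←I3 | I4 dispatched to M0
[11] I4 operands ready
[16] I4 complete
[17] R2←I4
[18] I5 dispatched to M0
[19] I5 operands ready
[24] I5 complete
[25] R3←I5
[26] I6 dispatched to M0
[27] I6 operands ready
[32] I6 complete
[33] R1←I6

cycle = 6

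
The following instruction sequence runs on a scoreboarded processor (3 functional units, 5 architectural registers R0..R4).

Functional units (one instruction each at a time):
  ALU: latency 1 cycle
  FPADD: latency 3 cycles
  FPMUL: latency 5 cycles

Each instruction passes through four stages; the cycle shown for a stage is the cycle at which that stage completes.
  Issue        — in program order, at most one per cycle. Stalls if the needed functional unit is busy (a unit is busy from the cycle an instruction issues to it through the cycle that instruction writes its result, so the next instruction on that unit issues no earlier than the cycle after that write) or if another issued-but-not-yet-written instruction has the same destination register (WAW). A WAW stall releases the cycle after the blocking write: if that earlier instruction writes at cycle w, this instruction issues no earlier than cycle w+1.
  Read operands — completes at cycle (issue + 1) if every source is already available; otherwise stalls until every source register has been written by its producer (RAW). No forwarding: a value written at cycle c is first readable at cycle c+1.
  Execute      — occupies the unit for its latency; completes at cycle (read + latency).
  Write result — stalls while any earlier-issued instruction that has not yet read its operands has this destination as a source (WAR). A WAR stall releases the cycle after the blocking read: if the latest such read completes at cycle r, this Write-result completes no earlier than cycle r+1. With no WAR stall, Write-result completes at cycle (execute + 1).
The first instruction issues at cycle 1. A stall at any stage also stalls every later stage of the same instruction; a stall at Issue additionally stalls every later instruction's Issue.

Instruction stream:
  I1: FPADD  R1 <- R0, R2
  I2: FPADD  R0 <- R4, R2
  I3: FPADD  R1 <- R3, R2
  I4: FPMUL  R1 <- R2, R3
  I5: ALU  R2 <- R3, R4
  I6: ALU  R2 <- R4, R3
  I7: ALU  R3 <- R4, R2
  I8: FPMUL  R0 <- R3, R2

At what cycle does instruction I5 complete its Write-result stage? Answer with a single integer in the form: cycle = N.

t=1  I1→FPADD
t=2  I1 RO
t=5  I1 EX
t=6  I1 WR R1
t=7  I2→FPADD
t=8  I2 RO
t=11  I2 EX
t=12  I2 WR R0
t=13  I3→FPADD
t=14  I3 RO
t=17  I3 EX
t=18  I3 WR R1
t=19  I4→FPMUL
t=20  I4 RO · I5→ALU
t=21  I5 RO
t=22  I5 EX
t=23  I5 WR R2
t=24  I6→ALU
t=25  I4 EX · I6 RO
t=26  I4 WR R1 · I6 EX
t=27  I6 WR R2
t=28  I7→ALU
t=29  I7 RO · I8→FPMUL
t=30  I7 EX
t=31  I7 WR R3
t=32  I8 RO
t=37  I8 EX
t=38  I8 WR R0

cycle = 23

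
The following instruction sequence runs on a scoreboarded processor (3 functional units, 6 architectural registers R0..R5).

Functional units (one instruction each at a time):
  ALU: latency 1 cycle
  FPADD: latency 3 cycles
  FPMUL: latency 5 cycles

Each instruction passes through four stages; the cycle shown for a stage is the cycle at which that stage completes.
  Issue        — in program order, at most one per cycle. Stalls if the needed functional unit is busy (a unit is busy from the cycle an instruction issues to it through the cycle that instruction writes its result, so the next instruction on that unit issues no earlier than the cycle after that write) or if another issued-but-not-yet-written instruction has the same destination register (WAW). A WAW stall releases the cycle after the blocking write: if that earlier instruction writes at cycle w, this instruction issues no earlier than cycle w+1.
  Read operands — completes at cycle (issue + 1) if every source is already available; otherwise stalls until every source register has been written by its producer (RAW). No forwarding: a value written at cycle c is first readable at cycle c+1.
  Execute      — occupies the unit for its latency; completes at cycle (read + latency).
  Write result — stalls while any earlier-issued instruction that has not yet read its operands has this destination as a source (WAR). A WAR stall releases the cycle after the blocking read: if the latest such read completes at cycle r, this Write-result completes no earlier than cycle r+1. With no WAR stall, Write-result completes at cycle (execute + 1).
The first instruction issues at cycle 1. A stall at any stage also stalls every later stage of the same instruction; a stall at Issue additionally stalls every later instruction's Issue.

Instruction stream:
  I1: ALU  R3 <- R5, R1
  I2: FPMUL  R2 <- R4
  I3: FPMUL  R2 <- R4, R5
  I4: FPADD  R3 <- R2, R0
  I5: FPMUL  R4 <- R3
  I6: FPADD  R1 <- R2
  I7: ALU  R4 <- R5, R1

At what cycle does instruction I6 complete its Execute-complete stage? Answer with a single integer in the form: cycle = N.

t=1  I1 dispatched to ALU
t=2  I1 operands ready; I2 dispatched to FPMUL
t=3  I1 complete; I2 operands ready
t=4  R3←I1
t=8  I2 complete
t=9  R2←I2
t=10  I3 dispatched to FPMUL
t=11  I3 operands ready; I4 dispatched to FPADD
t=16  I3 complete
t=17  R2←I3
t=18  I4 operands ready; I5 dispatched to FPMUL
t=21  I4 complete
t=22  R3←I4
t=23  I5 operands ready; I6 dispatched to FPADD
t=24  I6 operands ready
t=27  I6 complete
t=28  I5 complete; R1←I6
t=29  R4←I5
t=30  I7 dispatched to ALU
t=31  I7 operands ready
t=32  I7 complete
t=33  R4←I7

cycle = 27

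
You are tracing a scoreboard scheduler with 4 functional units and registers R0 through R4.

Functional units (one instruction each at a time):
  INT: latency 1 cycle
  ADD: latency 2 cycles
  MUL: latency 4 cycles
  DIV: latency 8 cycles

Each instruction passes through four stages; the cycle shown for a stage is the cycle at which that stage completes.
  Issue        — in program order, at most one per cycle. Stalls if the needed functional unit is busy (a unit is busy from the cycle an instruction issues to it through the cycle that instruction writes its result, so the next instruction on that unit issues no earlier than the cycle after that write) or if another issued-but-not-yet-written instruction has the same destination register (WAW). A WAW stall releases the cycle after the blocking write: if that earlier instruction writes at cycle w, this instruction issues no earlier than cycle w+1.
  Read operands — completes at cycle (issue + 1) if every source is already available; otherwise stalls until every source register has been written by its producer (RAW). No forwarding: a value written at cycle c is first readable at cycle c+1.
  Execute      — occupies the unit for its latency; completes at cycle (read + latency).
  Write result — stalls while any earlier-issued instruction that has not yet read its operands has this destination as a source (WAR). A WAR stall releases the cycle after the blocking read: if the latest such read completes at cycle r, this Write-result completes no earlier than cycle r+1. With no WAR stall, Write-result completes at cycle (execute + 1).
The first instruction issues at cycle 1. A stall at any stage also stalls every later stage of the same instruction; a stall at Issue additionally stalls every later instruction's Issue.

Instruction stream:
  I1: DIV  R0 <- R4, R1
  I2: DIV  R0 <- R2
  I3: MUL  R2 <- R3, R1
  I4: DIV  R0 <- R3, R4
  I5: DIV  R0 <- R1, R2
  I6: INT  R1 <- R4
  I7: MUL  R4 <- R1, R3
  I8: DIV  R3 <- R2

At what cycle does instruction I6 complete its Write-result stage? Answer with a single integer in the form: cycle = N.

cycle = 38

  I1 | 1 | 2 | 10 | 11
  I2 | 12 | 13 | 21 | 22   struct: DIV busy until I1 writes@11
  I3 | 13 | 14 | 18 | 19
  I4 | 23 | 24 | 32 | 33   struct: DIV busy until I2 writes@22
  I5 | 34 | 35 | 43 | 44   struct: DIV busy until I4 writes@33
  I6 | 35 | 36 | 37 | 38
  I7 | 36 | 39 | 43 | 44   RAW R1: wait I6 write@38
  I8 | 45 | 46 | 54 | 55   struct: DIV busy until I5 writes@44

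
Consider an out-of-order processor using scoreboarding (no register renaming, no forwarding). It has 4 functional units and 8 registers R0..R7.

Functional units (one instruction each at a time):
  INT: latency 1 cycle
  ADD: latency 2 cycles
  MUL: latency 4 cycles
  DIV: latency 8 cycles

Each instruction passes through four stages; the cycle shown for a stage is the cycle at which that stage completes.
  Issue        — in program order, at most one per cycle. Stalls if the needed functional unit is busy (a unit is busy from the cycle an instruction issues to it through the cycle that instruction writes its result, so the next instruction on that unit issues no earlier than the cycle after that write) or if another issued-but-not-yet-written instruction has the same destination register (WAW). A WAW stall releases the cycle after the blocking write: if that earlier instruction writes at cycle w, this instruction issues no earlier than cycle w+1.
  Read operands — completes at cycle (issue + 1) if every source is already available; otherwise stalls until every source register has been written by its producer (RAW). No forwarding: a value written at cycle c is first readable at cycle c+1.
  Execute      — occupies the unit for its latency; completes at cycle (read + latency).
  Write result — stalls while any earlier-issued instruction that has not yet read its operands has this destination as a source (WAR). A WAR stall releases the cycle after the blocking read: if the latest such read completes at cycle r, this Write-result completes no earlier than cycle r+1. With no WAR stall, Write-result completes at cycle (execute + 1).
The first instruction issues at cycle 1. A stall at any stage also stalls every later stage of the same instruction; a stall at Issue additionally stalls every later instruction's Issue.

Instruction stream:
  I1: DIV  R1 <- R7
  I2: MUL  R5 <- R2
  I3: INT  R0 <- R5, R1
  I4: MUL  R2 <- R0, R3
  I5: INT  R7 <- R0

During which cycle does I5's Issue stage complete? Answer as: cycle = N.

cycle = 15

cycle 1: I1→DIV
cycle 2: I1 RO | I2→MUL
cycle 3: I2 RO | I3→INT
cycle 7: I2 EX
cycle 8: I2 WR R5
cycle 9: I4→MUL
cycle 10: I1 EX
cycle 11: I1 WR R1
cycle 12: I3 RO
cycle 13: I3 EX
cycle 14: I3 WR R0
cycle 15: I4 RO | I5→INT
cycle 16: I5 RO
cycle 17: I5 EX
cycle 18: I5 WR R7
cycle 19: I4 EX
cycle 20: I4 WR R2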